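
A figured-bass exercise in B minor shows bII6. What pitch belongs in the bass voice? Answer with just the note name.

E

bII in B minor has root C; the chord is C-E-G.
The figure 6 means first inversion — the third is in the bass.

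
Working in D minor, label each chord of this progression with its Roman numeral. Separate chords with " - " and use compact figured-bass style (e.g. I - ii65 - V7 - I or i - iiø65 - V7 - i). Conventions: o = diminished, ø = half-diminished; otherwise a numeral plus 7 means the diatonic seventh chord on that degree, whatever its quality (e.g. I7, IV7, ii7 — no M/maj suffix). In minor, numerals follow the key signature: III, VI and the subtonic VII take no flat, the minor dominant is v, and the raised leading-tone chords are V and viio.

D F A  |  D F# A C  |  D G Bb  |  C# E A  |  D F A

i - V7/iv - iv64 - V6 - i

D-F-A: root D is the tonic; minor triad there is i.
D-F#-A-C: chromatic; D is V of iv, so V7/iv.
D-G-Bb: root G is the subdominant; minor triad there is iv64.
C#-E-A has root A, degree 5 in D minor, so V6.
D-F-A has root D, degree 1 in D minor, so i.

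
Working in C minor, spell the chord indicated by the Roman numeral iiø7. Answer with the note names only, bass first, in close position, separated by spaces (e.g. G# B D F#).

In C minor, scale degree 2 is D, and the diatonic chord built there is a half-diminished seventh chord.
Stacking thirds from D gives D-F-Ab-C.

D F Ab C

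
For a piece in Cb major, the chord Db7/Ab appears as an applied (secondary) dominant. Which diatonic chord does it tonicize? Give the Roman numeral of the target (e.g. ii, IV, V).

V

The chord is a dominant seventh chord on Db.
A dominant resolves down a perfect fifth: Db → Gb. In Cb major, Gb is scale degree 5, i.e. V.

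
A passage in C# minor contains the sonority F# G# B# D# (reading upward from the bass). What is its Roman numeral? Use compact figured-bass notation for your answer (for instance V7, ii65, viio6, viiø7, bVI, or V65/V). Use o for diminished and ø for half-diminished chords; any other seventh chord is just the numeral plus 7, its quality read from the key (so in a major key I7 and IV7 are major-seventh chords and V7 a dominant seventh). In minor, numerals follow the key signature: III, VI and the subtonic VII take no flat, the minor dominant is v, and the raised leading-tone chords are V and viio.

V42

Stacked in thirds the chord is G#-B#-D#-F#: a dominant seventh chord on G#.
G# is scale degree 5 in C# minor, and a dominant seventh chord on that degree is written V7.
With F# in the bass the chord is in third inversion, so the figured bass is 42.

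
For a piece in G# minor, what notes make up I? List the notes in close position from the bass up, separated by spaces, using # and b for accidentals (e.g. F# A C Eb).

I is the major tonic (Picardy third), borrowed from the parallel major. In G# minor that root is G#.
So the chord is G#-B#-D#.

G# B# D#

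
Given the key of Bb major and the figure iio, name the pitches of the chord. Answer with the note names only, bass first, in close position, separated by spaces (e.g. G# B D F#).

iio is the diminished supertonic triad, borrowed from the parallel minor. In Bb major that root is C.
So the chord is C-Eb-Gb, a diminished triad.

C Eb Gb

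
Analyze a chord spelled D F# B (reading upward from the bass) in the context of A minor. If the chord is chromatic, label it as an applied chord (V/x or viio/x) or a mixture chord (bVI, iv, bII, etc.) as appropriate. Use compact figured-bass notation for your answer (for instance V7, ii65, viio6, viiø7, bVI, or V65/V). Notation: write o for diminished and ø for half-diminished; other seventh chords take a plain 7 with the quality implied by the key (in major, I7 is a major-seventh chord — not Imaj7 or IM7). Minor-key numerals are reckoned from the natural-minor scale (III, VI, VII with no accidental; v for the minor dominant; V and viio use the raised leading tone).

ii6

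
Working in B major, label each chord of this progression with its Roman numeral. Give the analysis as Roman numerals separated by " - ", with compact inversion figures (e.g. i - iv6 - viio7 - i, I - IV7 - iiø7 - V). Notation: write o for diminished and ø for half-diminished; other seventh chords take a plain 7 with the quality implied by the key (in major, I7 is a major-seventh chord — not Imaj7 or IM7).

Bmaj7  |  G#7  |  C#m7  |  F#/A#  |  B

Bmaj7 has root B, degree 1 in B major, so I7.
G#7 is the secondary dominant of ii (dominant seventh chord on G#): V7/ii.
C#m7 has root C#, degree 2 in B major, so ii7.
F#/A# has root F#, degree 5 in B major, so V6.
B: major triad on B = scale degree 1 → I.

I7 - V7/ii - ii7 - V6 - I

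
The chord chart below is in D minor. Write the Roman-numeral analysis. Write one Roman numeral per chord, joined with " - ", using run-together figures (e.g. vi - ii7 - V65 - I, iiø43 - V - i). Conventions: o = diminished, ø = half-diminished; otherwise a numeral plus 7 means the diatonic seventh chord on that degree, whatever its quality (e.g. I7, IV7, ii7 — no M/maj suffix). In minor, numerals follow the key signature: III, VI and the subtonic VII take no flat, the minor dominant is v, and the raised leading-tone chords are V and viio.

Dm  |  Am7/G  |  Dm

i - v42 - i

Dm has root D, degree 1 in D minor, so i.
Am7/G has root A, degree 5 in D minor, so v42.
Dm has root D, degree 1 in D minor, so i.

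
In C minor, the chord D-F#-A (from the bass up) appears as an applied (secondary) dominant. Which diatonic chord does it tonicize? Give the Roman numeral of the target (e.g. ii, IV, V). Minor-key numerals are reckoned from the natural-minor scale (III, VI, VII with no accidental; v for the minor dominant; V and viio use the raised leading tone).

V

The chord is a major triad on D.
A dominant resolves down a perfect fifth: D → G. In C minor, G is scale degree 5, i.e. V.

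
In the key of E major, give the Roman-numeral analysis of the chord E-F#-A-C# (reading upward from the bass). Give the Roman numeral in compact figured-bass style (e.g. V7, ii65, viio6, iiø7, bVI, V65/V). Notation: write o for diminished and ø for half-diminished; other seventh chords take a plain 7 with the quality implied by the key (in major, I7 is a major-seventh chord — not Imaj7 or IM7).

ii42

The pitches F#-A-C#-E form a minor seventh chord rooted on F#.
In E major, F# is the supertonic; the diatonic minor seventh chord there is ii7.
With E in the bass the chord is in third inversion, so the figured bass is 42.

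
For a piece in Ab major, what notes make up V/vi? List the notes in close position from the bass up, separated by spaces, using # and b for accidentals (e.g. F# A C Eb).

The slash means an applied dominant: we want the dominant of vi. In Ab major, vi is F minor, and its dominant is built on C.
Building a major triad on C gives C-E-G.

C E G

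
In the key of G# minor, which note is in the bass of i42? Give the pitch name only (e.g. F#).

F#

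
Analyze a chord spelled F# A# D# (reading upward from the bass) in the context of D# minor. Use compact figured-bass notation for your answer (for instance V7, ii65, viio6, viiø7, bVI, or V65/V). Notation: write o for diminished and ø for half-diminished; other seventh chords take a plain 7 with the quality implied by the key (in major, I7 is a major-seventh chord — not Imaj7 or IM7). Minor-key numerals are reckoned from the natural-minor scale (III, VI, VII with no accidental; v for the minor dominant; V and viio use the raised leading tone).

i6

Stacked in thirds the chord is D#-F#-A#: a minor triad on D#.
D# is scale degree 1 in D# minor, and a minor triad on that degree is written i.
With F# in the bass the chord is in first inversion, so the figured bass is 6.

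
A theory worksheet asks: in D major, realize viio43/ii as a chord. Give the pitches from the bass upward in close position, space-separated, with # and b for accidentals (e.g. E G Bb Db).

The slash marks an applied leading-tone chord: viio of ii. In D major, ii is E, so the leading tone to it is D#, a half step below.
Building a fully diminished seventh chord on D# gives D#-F#-A-C.
The figured bass 43 indicates second inversion, placing the fifth (A) in the bass: A-C-D#-F#.

A C D# F#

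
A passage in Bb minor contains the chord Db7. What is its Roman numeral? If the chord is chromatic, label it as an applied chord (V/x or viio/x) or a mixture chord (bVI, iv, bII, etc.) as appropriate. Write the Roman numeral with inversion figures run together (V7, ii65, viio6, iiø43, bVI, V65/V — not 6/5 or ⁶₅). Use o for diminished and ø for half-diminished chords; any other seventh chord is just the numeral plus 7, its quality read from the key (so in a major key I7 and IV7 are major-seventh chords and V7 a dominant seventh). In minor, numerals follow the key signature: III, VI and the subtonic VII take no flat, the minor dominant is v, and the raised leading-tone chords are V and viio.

Stacked in thirds the chord is Db-F-Ab-Cb: a dominant seventh chord on Db.
Db is not a diatonic chord root with this quality in Bb minor, but it lies a perfect fifth above Gb (VI), so the chord functions as an applied dominant of VI.

V7/VI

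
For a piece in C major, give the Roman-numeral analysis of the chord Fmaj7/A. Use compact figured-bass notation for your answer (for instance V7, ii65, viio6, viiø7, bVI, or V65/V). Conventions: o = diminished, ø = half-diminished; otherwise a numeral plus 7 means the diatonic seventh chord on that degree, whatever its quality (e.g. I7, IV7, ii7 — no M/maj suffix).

IV65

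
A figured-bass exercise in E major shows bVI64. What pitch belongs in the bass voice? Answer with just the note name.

G

bVI in E major has root C; the chord is C-E-G.
The figure 64 means second inversion — the fifth is in the bass.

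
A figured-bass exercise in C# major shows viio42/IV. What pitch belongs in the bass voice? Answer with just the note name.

The applied chord viio42/IV is rooted on E#: E#-G#-B-D.
The figure 42 means third inversion — the seventh is in the bass.

D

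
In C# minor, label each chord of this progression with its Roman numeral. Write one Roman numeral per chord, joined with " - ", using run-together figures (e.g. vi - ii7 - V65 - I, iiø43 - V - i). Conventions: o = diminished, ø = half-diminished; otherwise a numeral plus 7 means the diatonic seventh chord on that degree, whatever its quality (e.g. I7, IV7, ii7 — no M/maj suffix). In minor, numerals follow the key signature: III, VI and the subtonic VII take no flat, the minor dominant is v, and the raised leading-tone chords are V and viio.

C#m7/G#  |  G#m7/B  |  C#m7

C#m7/G# has root C#, degree 1 in C# minor, so i43.
G#m7/B: root G# is the dominant; minor seventh chord there is v65.
C#m7: root C# is the tonic; minor seventh chord there is i7.

i43 - v65 - i7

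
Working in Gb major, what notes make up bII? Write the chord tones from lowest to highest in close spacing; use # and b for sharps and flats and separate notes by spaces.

Abb Cb Ebb

Scale degree 2 in Gb major is Ab; lowering it a half step gives Abb. bII is the Neapolitan chord — a major triad on the lowered second degree.
So the chord is Abb-Cb-Ebb.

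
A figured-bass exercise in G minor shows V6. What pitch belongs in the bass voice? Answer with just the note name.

V in G minor has root D; the chord is D-F#-A.
The figure 6 means first inversion — the third is in the bass.

F#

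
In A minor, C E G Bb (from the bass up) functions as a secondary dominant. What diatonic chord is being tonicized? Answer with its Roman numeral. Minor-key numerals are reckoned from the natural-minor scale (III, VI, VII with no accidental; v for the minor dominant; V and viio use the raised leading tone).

VI

The chord is a dominant seventh chord on C.
A dominant resolves down a perfect fifth: C → F. In A minor, F is scale degree 6, i.e. VI.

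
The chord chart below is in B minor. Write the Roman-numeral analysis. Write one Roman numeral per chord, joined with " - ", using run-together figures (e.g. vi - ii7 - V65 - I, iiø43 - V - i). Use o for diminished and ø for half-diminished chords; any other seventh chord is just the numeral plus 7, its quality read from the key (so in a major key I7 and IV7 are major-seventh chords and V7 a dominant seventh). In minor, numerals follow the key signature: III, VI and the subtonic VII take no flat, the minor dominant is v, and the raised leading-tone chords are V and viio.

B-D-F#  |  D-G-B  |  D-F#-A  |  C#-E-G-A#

i - VI64 - III - viio65

B-D-F#: root B is the tonic; minor triad there is i.
D-G-B has root G, degree 6 in B minor, so VI64.
D-F#-A: root D is the mediant; major triad there is III.
C#-E-G-A#: root A# is the leading tone; fully diminished seventh chord there is viio65.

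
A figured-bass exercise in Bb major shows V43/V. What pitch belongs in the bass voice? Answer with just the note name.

G

The applied chord V43/V is rooted on C: C-E-G-Bb.
The figure 43 means second inversion — the fifth is in the bass.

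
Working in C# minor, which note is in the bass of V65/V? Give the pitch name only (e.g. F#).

F##

The applied chord V65/V is rooted on D#: D#-F##-A#-C#.
The figure 65 means first inversion — the third is in the bass.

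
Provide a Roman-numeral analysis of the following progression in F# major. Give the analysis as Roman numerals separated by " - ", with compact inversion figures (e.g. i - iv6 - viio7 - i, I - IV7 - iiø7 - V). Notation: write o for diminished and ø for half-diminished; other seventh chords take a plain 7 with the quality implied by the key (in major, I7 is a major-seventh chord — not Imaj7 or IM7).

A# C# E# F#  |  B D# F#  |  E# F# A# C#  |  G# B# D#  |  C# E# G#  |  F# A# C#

I65 - IV - I42 - V/V - V - I

A#-C#-E#-F#: major seventh chord on F# = scale degree 1 → I65.
B-D#-F# has root B, degree 4 in F# major, so IV.
E#-F#-A#-C# has root F#, degree 1 in F# major, so I42.
G#-B#-D# is the secondary dominant of V (major triad on G#): V/V.
C#-E#-G#: root C# is the dominant; major triad there is V.
F#-A#-C# has root F#, degree 1 in F# major, so I.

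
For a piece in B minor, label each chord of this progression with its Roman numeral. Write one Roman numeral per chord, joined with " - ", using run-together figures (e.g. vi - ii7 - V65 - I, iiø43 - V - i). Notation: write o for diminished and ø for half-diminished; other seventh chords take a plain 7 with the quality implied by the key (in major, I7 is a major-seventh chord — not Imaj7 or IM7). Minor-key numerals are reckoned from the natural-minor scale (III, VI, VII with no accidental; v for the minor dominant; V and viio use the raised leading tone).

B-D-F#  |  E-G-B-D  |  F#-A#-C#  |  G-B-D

i - iv7 - V - VI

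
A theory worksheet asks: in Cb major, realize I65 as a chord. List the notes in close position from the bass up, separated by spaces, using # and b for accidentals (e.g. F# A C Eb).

Eb Gb Bb Cb

The numeral's case and figure indicate a major seventh chord. In Cb major its root, the first degree, is Cb.
Stacking thirds from Cb gives Cb-Eb-Gb-Bb.
The figured bass 65 indicates first inversion, placing the third (Eb) in the bass: Eb-Gb-Bb-Cb.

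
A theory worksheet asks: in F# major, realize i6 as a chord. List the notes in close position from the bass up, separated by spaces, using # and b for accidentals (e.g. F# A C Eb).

A C# F#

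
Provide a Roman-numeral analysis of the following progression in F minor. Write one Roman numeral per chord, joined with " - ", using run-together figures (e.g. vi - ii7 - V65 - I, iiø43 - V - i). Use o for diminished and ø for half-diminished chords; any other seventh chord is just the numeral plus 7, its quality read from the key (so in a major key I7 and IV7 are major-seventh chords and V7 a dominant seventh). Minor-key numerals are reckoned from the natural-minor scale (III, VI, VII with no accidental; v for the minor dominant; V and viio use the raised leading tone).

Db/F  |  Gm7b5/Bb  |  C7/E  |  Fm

Db/F: major triad on Db = scale degree 6 → VI6.
Gm7b5/Bb has root G, degree 2 in F minor, so iiø65.
C7/E: root C is the dominant; dominant seventh chord there is V65.
Fm: root F is the tonic; minor triad there is i.

VI6 - iiø65 - V65 - i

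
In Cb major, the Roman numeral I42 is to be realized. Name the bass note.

Bb

I in Cb major has root Cb; the chord is Cb-Eb-Gb-Bb.
The figure 42 means third inversion — the seventh is in the bass.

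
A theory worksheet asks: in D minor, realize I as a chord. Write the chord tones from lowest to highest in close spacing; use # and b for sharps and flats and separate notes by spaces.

D F# A

I is the major tonic (Picardy third), borrowed from the parallel major. In D minor that root is D.
So the chord is D-F#-A, a major triad.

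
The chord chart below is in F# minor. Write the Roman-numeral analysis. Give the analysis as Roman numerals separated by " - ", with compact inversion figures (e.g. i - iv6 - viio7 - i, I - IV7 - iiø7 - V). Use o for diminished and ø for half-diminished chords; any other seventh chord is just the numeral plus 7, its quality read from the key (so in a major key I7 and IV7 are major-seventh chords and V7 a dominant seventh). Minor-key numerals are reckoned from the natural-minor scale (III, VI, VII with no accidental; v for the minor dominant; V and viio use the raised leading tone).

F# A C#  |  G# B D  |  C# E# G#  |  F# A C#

F#-A-C# has root F#, degree 1 in F# minor, so i.
G#-B-D has root G#, degree 2 in F# minor, so iio.
C#-E#-G#: major triad on C# = scale degree 5 → V.
F#-A-C# has root F#, degree 1 in F# minor, so i.

i - iio - V - i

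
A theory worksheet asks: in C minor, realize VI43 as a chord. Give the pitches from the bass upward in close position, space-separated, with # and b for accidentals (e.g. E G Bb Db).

Eb G Ab C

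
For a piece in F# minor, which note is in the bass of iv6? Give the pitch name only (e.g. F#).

D

iv in F# minor has root B; the chord is B-D-F#.
The figure 6 means first inversion — the third is in the bass.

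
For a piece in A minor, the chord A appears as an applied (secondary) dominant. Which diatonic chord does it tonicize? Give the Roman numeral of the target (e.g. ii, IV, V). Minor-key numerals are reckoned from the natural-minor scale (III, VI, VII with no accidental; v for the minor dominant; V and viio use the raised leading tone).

The chord is a major triad on A.
A dominant resolves down a perfect fifth: A → D. In A minor, D is scale degree 4, i.e. iv.

iv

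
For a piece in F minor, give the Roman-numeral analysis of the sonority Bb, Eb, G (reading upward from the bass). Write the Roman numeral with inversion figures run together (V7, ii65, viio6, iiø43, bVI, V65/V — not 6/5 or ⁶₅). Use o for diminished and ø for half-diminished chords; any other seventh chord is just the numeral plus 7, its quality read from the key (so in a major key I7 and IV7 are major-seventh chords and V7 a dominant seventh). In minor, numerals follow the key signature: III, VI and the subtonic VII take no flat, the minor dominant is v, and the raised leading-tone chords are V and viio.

VII64

Stacked in thirds the chord is Eb-G-Bb: a major triad on Eb.
In F minor, Eb is the subtonic; the diatonic major triad there is VII.
With Bb in the bass the chord is in second inversion, so the figured bass is 64.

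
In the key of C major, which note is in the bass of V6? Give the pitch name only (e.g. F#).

V in C major has root G; the chord is G-B-D.
The figure 6 means first inversion — the third is in the bass.

B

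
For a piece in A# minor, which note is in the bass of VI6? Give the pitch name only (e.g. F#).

VI in A# minor has root F#; the chord is F#-A#-C#.
The figure 6 means first inversion — the third is in the bass.

A#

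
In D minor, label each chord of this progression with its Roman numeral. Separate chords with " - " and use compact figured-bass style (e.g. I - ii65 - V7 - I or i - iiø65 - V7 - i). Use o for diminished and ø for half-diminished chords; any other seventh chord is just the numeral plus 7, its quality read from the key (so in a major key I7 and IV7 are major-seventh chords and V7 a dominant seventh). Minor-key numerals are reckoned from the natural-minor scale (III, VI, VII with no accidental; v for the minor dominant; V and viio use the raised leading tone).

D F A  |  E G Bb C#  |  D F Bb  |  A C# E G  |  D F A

D-F-A: root D is the tonic; minor triad there is i.
E-G-Bb-C#: root C# is the leading tone; fully diminished seventh chord there is viio65.
D-F-Bb has root Bb, degree 6 in D minor, so VI6.
A-C#-E-G has root A, degree 5 in D minor, so V7.
D-F-A has root D, degree 1 in D minor, so i.

i - viio65 - VI6 - V7 - i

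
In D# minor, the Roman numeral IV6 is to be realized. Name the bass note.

B#

IV in D# minor has root G#; the chord is G#-B#-D#.
The figure 6 means first inversion — the third is in the bass.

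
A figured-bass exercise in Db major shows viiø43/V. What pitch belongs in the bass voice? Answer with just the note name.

Db

The applied chord viiø43/V is rooted on G: G-Bb-Db-F.
The figure 43 means second inversion — the fifth is in the bass.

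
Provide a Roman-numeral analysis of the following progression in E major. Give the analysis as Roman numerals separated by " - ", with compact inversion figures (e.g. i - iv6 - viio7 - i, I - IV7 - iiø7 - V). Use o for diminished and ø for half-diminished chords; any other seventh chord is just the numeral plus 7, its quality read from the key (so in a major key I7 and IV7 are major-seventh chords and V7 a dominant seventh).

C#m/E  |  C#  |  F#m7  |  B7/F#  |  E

vi6 - V/ii - ii7 - V43 - I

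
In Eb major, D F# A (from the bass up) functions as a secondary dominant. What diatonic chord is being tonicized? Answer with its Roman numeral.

The chord is a major triad on D.
A dominant resolves down a perfect fifth: D → G. In Eb major, G is scale degree 3, i.e. iii.

iii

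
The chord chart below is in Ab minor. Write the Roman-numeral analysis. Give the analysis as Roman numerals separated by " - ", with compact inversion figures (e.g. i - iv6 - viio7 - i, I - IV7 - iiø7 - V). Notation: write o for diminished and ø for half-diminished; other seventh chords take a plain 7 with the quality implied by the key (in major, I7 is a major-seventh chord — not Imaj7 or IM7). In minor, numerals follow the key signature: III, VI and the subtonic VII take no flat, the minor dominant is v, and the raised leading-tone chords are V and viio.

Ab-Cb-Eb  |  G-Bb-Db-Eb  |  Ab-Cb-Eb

Ab-Cb-Eb: root Ab is the tonic; minor triad there is i.
G-Bb-Db-Eb: root Eb is the dominant; dominant seventh chord there is V65.
Ab-Cb-Eb: minor triad on Ab = scale degree 1 → i.

i - V65 - i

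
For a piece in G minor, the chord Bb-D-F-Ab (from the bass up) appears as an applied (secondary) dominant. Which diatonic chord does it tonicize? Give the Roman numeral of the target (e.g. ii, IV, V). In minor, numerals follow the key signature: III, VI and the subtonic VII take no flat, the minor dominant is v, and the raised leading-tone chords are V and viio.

VI

The chord is a dominant seventh chord on Bb.
A dominant resolves down a perfect fifth: Bb → Eb. In G minor, Eb is scale degree 6, i.e. VI.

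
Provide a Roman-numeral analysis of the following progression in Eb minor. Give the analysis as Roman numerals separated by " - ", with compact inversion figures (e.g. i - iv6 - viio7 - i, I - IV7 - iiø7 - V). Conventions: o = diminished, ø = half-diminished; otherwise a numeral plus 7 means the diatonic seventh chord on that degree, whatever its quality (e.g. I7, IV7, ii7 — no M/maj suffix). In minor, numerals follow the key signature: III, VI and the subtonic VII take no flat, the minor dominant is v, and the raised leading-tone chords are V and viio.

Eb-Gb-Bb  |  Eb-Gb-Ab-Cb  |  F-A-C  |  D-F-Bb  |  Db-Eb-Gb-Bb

i - iv43 - V/V - V6 - i42

Eb-Gb-Bb: minor triad on Eb = scale degree 1 → i.
Eb-Gb-Ab-Cb: minor seventh chord on Ab = scale degree 4 → iv43.
F-A-C: chromatic; F is V of V, so V/V.
D-F-Bb: root Bb is the dominant; major triad there is V6.
Db-Eb-Gb-Bb: root Eb is the tonic; minor seventh chord there is i42.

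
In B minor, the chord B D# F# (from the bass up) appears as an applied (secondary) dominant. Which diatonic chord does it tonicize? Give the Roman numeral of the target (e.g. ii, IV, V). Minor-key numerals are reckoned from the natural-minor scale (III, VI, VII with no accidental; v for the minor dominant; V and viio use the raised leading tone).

The chord is a major triad on B.
A dominant resolves down a perfect fifth: B → E. In B minor, E is scale degree 4, i.e. iv.

iv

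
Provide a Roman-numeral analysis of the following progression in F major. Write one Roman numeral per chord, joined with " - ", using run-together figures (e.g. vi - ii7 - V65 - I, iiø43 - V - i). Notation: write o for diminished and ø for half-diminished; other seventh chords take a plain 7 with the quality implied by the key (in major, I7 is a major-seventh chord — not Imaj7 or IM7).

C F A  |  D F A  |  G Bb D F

I64 - vi - ii7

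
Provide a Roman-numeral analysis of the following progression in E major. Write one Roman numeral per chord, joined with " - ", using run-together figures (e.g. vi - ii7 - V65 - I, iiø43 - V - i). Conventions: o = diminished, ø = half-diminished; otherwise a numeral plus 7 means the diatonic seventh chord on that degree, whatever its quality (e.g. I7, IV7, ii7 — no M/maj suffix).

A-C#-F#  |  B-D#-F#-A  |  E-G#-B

A-C#-F#: minor triad on F# = scale degree 2 → ii6.
B-D#-F#-A: root B is the dominant; dominant seventh chord there is V7.
E-G#-B: major triad on E = scale degree 1 → I.

ii6 - V7 - I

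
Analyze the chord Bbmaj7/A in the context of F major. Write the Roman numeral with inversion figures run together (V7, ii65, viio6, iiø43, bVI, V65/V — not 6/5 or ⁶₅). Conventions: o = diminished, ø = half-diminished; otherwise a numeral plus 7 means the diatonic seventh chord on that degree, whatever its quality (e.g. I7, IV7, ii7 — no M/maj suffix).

The pitches Bb-D-F-A form a major seventh chord rooted on Bb.
Bb is scale degree 4 in F major, and a major seventh chord on that degree is written IV7.
With A in the bass the chord is in third inversion, so the figured bass is 42.

IV42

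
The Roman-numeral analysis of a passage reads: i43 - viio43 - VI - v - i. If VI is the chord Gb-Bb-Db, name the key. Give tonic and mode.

Bb minor

The chord Gb is a major triad rooted on Gb; its label is VI.
Counting down 5 scale steps from Gb places the tonic on Bb; a major triad on degree 6 is diatonic only in minor.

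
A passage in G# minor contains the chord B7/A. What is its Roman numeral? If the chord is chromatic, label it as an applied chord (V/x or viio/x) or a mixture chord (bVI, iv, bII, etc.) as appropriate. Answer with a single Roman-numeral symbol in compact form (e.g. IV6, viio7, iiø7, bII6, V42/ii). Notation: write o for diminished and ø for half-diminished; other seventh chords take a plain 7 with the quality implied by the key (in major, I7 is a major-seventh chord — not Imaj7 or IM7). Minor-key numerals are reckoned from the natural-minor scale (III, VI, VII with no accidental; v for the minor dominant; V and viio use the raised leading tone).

Stacked in thirds the chord is B-D#-F#-A: a dominant seventh chord on B.
B is not a diatonic chord root with this quality in G# minor, but it lies a perfect fifth above E (VI), so the chord functions as an applied dominant of VI.
With A in the bass the chord is in third inversion, so the figured bass is 42.

V42/VI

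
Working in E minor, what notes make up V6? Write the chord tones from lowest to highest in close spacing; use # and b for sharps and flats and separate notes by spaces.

In E minor, the dominant is B. The dominant is major (leading tone raised), so V is a major triad.
That chord is spelled B-D#-F#.
With the 6 figure the chord is in first inversion; from the bass D# upward in close position it reads D#-F#-B.

D# F# B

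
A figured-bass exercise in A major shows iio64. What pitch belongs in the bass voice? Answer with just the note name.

F

iio in A major has root B; the chord is B-D-F.
The figure 64 means second inversion — the fifth is in the bass.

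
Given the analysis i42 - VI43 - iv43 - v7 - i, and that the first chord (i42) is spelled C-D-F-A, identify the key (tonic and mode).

D minor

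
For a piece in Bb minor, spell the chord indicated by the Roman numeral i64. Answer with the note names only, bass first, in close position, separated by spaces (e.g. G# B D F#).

F Bb Db

In Bb minor, the first degree is Bb, and the diatonic chord built there is a minor triad.
That chord is spelled Bb-Db-F.
The figured bass 64 indicates second inversion, placing the fifth (F) in the bass: F-Bb-Db.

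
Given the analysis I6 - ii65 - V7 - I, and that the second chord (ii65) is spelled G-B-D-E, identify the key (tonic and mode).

D major

The anchor chord is a minor seventh chord on E, labeled ii65.
ii65 on E implies E is the supertonic; that puts the tonic at D, and the lowercase numeral fits major mode.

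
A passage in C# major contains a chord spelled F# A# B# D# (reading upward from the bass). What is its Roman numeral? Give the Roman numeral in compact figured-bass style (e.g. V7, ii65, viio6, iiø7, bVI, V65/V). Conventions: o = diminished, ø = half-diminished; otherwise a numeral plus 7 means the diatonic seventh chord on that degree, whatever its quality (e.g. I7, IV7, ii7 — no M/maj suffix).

Stacked in thirds the chord is B#-D#-F#-A#: a half-diminished seventh chord on B#.
B# is scale degree 7 in C# major, and a half-diminished seventh chord on that degree is written viiø7.
With F# in the bass the chord is in second inversion, so the figured bass is 43.

viiø43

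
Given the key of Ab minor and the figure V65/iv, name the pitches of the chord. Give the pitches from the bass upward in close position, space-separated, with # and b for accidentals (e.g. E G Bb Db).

C Eb Gb Ab

V65/iv is a secondary dominant — the dominant seventh of iv. iv in Ab minor is Db, so the applied chord's root is Ab, a perfect fifth above.
Building a dominant seventh chord on Ab gives Ab-C-Eb-Gb.
With the 65 figure the chord is in first inversion; from the bass C upward in close position it reads C-Eb-Gb-Ab.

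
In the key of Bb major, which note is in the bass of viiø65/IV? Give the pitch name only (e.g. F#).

F

The applied chord viiø65/IV is rooted on D: D-F-Ab-C.
The figure 65 means first inversion — the third is in the bass.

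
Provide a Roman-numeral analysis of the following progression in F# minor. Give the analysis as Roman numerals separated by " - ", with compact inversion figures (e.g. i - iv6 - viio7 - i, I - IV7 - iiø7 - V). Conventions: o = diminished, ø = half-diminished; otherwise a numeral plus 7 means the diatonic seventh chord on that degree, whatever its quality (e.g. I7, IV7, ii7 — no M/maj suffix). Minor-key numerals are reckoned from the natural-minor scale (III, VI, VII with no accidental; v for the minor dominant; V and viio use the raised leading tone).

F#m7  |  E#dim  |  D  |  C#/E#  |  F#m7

i7 - viio - VI - V6 - i7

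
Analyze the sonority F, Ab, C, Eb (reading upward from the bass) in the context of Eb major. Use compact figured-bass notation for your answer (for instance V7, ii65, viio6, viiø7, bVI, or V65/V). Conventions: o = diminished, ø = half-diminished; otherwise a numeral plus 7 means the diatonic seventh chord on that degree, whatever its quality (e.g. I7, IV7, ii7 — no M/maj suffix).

ii7

Stacked in thirds the chord is F-Ab-C-Eb: a minor seventh chord on F.
In Eb major, F is the supertonic; the diatonic minor seventh chord there is ii7.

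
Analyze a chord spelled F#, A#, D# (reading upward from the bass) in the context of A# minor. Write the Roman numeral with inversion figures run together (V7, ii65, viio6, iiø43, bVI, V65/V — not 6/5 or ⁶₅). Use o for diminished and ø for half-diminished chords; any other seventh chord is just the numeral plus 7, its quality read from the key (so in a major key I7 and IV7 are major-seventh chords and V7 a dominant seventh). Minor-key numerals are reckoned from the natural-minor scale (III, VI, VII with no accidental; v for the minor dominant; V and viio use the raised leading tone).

The pitches D#-F#-A# form a minor triad rooted on D#.
D# is scale degree 4 in A# minor, and a minor triad on that degree is written iv.
With F# in the bass the chord is in first inversion, so the figured bass is 6.

iv6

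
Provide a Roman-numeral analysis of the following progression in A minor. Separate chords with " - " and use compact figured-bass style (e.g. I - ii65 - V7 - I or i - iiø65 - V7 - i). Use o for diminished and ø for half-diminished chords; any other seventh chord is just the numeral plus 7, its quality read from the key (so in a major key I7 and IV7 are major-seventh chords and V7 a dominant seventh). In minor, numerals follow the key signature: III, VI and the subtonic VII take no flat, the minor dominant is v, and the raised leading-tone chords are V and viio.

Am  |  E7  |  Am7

Am has root A, degree 1 in A minor, so i.
E7: dominant seventh chord on E = scale degree 5 → V7.
Am7: root A is the tonic; minor seventh chord there is i7.

i - V7 - i7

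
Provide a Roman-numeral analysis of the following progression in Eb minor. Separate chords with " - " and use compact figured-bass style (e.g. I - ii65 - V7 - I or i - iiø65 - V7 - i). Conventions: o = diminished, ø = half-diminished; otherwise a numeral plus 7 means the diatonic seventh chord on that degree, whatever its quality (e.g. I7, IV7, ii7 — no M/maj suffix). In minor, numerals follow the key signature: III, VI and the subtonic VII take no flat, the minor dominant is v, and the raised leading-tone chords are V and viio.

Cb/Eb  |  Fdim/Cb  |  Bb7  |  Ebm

Cb/Eb: major triad on Cb = scale degree 6 → VI6.
Fdim/Cb has root F, degree 2 in Eb minor, so iio64.
Bb7 has root Bb, degree 5 in Eb minor, so V7.
Ebm has root Eb, degree 1 in Eb minor, so i.

VI6 - iio64 - V7 - i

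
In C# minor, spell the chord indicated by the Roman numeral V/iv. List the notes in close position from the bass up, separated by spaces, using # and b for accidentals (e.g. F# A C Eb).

C# E# G#

The slash means an applied dominant: we want the dominant of iv. In C# minor, iv is F# minor, and its dominant is built on C#.
Building a major triad on C# gives C#-E#-G#.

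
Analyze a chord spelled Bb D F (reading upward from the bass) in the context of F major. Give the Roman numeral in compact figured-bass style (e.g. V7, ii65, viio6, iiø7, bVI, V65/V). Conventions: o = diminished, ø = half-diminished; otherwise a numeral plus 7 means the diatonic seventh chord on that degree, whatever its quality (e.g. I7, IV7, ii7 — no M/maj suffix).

The pitches Bb-D-F form a major triad rooted on Bb.
Bb is scale degree 4 in F major, and a major triad on that degree is written IV.

IV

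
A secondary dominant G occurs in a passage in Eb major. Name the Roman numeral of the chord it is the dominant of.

vi

The chord is a major triad on G.
A dominant resolves down a perfect fifth: G → C. In Eb major, C is scale degree 6, i.e. vi.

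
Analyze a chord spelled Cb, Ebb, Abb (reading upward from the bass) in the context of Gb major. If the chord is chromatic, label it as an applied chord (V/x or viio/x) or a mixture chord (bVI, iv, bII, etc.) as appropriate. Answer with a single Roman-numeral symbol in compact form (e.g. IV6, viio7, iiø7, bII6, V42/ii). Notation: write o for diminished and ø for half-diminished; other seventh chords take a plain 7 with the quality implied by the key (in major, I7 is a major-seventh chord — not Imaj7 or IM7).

bII6

Stacked in thirds the chord is Abb-Cb-Ebb: a major triad on Abb.
Abb is the lowered second degree of Gb major (diatonic 2 would be Ab). This is the Neapolitan sixth — a major triad on the lowered second degree, here in its customary first inversion.
With Cb in the bass the chord is in first inversion, so the figured bass is 6.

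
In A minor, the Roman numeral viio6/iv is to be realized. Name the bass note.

E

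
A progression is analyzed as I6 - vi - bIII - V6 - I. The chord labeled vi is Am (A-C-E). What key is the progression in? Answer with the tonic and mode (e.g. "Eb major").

The chord Am is a minor triad rooted on A; its label is vi.
vi on A implies A is the submediant; that puts the tonic at C, and the lowercase numeral fits major mode.

C major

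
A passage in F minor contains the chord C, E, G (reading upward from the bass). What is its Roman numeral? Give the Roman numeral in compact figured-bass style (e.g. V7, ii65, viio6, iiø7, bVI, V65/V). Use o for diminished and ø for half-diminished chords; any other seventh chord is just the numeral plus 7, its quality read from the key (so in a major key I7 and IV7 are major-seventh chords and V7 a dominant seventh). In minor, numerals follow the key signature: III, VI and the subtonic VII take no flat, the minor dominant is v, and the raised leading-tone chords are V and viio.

The pitches C-E-G form a major triad rooted on C.
C is scale degree 5 in F minor, and a major triad on that degree is written V.

V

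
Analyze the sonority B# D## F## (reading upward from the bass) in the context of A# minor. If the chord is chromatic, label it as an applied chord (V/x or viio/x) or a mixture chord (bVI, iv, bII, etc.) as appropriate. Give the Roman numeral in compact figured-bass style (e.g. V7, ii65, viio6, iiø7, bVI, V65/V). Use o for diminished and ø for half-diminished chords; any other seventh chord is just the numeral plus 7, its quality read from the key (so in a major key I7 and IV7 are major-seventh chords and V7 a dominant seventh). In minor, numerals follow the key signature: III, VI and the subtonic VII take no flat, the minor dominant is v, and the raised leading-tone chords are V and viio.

Stacked in thirds the chord is B#-D##-F##: a major triad on B#.
B# is not a diatonic chord root with this quality in A# minor, but it lies a perfect fifth above E# (V), so the chord functions as an applied dominant of V.

V/V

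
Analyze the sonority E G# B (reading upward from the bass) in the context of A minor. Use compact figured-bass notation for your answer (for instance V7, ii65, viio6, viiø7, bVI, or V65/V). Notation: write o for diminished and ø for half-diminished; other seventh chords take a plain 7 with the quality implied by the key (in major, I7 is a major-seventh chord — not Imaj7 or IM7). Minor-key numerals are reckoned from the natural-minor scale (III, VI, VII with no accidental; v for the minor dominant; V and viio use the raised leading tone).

V

Stacked in thirds the chord is E-G#-B: a major triad on E.
E is scale degree 5 in A minor, and a major triad on that degree is written V.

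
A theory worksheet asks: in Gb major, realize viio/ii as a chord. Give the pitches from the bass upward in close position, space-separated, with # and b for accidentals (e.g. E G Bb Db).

G Bb Db

The slash marks an applied leading-tone chord: viio of ii. In Gb major, ii is Ab, so the leading tone to it is G, a half step below.
Building a diminished triad on G gives G-Bb-Db.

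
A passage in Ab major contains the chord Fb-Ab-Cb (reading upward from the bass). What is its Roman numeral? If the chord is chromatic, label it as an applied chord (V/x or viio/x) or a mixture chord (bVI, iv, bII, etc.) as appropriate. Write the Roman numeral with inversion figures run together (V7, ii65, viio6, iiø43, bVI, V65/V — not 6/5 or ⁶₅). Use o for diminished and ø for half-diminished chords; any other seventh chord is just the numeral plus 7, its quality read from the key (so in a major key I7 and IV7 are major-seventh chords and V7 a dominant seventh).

bVI

The pitches Fb-Ab-Cb form a major triad rooted on Fb.
Fb is the lowered sixth degree of Ab major (diatonic 6 would be F). This is a major triad on the lowered sixth degree, borrowed from the parallel minor.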